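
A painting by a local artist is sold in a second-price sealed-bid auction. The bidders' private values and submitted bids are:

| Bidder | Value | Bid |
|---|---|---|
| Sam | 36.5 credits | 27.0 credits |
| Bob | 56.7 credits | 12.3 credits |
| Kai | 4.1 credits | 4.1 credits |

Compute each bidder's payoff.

Ordered from highest: Sam 27.0 credits, then Bob 12.3 credits, then Kai 4.1 credits.
Sam has the top bid and wins; the price is the second-highest bid, 12.3 credits.
Sam's payoff = 36.5 credits − 12.3 credits = 24.2 credits. All other bidders lose, so their payoff is 0.

Payoffs: Sam 24.2 credits, Bob 0.0 credits, Kai 0.0 credits.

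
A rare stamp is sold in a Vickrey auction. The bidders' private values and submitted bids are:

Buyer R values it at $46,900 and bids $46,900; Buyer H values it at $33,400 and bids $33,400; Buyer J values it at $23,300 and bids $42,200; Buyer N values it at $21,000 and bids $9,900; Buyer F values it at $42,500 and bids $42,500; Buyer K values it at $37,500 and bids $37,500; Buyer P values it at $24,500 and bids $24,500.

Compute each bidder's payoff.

Payoffs: Buyer R $4,400, Buyer H $0, Buyer J $0, Buyer N $0, Buyer F $0, Buyer K $0, Buyer P $0.

Sorted high to low: Buyer R $46,900; Buyer F $42,500; Buyer J $42,200; Buyer K $37,500; Buyer H $33,400; Buyer P $24,500; Buyer N $9,900.
Buyer R has the top bid and wins; the price is the second-highest bid, $42,500.
Buyer R's payoff = $46,900 − $42,500 = $4,400. All other bidders lose, so their payoff is 0.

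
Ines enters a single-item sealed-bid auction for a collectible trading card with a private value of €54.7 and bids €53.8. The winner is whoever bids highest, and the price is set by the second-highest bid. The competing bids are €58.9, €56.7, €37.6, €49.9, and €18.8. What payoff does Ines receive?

€0.0

Highest competing bid: €58.9.
Ines's bid €53.8 is not the highest, so Ines loses, pays nothing, and earns zero payoff.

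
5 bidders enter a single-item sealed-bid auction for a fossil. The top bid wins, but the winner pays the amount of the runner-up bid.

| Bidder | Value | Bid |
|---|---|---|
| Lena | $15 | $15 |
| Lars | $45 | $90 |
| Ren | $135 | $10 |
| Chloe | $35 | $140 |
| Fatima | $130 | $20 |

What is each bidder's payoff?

Ranking the bids: Chloe $140; Lars $90; Fatima $20; Lena $15; Ren $10.
Chloe has the top bid and wins; the price is the second-highest bid, $90.
Chloe's payoff = $35 − $90 = -$55. All other bidders lose, so their payoff is 0.

Lena $0, Lars $0, Ren $0, Chloe -$55, Fatima $0.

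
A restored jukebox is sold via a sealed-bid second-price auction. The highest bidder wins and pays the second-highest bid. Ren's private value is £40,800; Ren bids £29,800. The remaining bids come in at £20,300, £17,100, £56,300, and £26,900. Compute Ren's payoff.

Highest competing bid: £56,300.
Ren's bid £29,800 is not the highest, so Ren loses, pays nothing, and earns zero payoff.

£0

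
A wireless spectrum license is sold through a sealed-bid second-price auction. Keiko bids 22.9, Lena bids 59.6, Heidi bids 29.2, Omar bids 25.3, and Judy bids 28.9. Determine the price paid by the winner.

Ranking the bids: Lena 59.6 > Heidi 29.2 > Judy 28.9 > Omar 25.3 > Keiko 22.9.
Lena has the highest bid, so Lena wins.
The second-highest bid is 29.2, so that is what Lena pays.

The winner pays 29.2.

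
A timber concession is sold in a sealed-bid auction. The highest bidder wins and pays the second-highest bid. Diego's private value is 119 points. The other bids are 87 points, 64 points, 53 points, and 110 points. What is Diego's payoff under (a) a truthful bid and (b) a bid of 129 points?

The highest competing bid is 110 points.
Bidding truthfully at 119 points: Diego has the top bid, wins, and pays the second-highest bid 110 points. Payoff = 119 points − 110 points = 9 points.
Bidding 129 points: Diego has the top bid, wins, and pays the second-highest bid 110 points. Payoff = 119 points − 110 points = 9 points.

(a) 9 points  (b) 9 points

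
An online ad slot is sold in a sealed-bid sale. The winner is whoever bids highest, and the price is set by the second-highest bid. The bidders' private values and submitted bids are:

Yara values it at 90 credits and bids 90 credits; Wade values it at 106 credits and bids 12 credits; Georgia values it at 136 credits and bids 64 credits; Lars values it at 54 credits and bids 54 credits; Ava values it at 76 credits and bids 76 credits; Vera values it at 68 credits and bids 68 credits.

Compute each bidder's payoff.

Payoffs: Yara 14 credits, Wade 0 credits, Georgia 0 credits, Lars 0 credits, Ava 0 credits, Vera 0 credits.

Sorted high to low: Yara 90 credits; Ava 76 credits; Vera 68 credits; Georgia 64 credits; Lars 54 credits; Wade 12 credits.
Yara has the top bid and wins; the price is the second-highest bid, 76 credits.
Yara's payoff = 90 credits − 76 credits = 14 credits. All other bidders lose, so their payoff is 0.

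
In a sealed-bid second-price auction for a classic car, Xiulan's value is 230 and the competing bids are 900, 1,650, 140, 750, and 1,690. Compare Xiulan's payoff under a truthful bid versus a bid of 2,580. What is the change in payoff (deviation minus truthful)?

-1,460

The highest competing bid is 1,690.
Bidding truthfully at 230: the top bid is 1,690 (a rival), so Xiulan loses. Payoff = 0.
Bidding 2,580: Xiulan has the top bid, wins, and pays the second-highest bid 1,690. Payoff = 230 − 1,690 = -1,460.
Change = -1,460 − 0 = -1,460.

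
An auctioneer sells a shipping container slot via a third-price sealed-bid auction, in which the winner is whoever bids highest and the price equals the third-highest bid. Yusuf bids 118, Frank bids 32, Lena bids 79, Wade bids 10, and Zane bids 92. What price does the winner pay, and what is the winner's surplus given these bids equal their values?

Price 79; surplus 39.

Sorted high to low: Yusuf 118; Zane 92; Lena 79; Frank 32; Wade 10.
Yusuf is the highest bidder, so Yusuf wins.
Under the third-price rule, the price is the third-highest bid: 79.
Surplus = 118 − 79 = 39.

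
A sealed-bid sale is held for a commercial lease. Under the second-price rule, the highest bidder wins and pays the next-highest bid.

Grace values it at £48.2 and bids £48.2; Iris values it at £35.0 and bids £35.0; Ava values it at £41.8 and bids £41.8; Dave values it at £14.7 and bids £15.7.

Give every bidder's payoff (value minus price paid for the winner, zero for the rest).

Grace £6.4, Iris £0.0, Ava £0.0, Dave £0.0.

Sorted high to low: Grace £48.2, then Ava £41.8, then Iris £35.0, then Dave £15.7.
Grace has the top bid and wins; the price is the second-highest bid, £41.8.
Grace's payoff = £48.2 − £41.8 = £6.4. All other bidders lose, so their payoff is 0.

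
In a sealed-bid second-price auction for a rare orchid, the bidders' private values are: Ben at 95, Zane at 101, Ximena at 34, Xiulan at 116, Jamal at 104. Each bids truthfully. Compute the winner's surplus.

Bids in descending order: Xiulan 116, then Jamal 104, then Zane 101, then Ben 95, then Ximena 34.
Xiulan wins with the top bid and pays the second-highest, 104.
Surplus = 116 − 104 = 12.

Winner's surplus: 12.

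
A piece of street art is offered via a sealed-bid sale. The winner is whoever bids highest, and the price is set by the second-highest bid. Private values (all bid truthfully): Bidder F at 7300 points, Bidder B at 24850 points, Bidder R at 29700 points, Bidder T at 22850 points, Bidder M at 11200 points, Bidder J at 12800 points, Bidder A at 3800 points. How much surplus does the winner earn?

Ordered from highest: Bidder R 29700 points > Bidder B 24850 points > Bidder T 22850 points > Bidder J 12800 points > Bidder M 11200 points > Bidder F 7300 points > Bidder A 3800 points.
Bidder R wins with the top bid and pays the second-highest, 24850 points.
Surplus = 29700 points − 24850 points = 4850 points.

Surplus = 4850 points.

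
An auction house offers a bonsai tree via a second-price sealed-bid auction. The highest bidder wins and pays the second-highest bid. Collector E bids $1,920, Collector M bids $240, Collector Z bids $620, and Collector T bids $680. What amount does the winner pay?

The winner pays $680.

Ordered from highest: Collector E $1,920, then Collector T $680, then Collector Z $620, then Collector M $240.
Collector E has the highest bid, so Collector E wins.
The second-highest bid is $680, so that is what Collector E pays.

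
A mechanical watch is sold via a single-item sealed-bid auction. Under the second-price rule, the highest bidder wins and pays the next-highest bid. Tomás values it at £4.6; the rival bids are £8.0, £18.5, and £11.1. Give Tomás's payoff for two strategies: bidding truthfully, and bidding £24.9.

The highest competing bid is £18.5.
Bidding truthfully at £4.6: the top bid is £18.5 (a rival), so Tomás loses. Payoff = £0.0.
Bidding £24.9: Tomás has the top bid, wins, and pays the second-highest bid £18.5. Payoff = £4.6 − £18.5 = -£13.9.

Truthful: £0.0; alternative: -£13.9.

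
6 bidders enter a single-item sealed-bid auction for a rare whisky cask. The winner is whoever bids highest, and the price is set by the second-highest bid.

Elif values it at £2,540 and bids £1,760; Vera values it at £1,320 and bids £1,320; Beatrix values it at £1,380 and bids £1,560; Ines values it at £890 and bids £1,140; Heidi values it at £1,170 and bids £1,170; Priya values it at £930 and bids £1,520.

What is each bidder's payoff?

Bids in descending order: Elif £1,760 > Beatrix £1,560 > Priya £1,520 > Vera £1,320 > Heidi £1,170 > Ines £1,140.
Elif has the top bid and wins; the price is the second-highest bid, £1,560.
Elif's payoff = £2,540 − £1,560 = £980. All other bidders lose, so their payoff is 0.

Elif £980, Vera £0, Beatrix £0, Ines £0, Heidi £0, Priya £0.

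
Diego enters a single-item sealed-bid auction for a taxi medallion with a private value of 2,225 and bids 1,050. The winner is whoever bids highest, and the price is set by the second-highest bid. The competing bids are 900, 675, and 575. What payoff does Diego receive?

Diego's payoff: 1,325.

Highest competing bid: 900.
Diego's bid 1,050 is the highest overall, so Diego wins and pays the second-highest bid, 900.
Payoff = value − price = 2,225 − 900 = 1,325.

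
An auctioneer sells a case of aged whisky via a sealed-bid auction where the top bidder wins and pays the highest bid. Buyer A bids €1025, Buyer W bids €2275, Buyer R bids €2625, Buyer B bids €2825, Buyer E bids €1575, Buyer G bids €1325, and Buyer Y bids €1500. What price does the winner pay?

The winner pays €2825.

Ordered from highest: Buyer B €2825, then Buyer R €2625, then Buyer W €2275, then Buyer E €1575, then Buyer Y €1500, then Buyer G €1325, then Buyer A €1025.
Buyer B is the highest bidder, so Buyer B wins.
Under the first-price rule, the price is the highest bid: €2825.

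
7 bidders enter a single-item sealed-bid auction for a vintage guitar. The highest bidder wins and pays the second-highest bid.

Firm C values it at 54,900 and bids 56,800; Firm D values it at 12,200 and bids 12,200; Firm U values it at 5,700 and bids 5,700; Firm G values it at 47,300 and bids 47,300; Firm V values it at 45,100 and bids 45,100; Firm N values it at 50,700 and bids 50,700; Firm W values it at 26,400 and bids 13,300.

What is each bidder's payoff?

Firm C 4,200, Firm D 0, Firm U 0, Firm G 0, Firm V 0, Firm N 0, Firm W 0.

Bids in descending order: Firm C 56,800 > Firm N 50,700 > Firm G 47,300 > Firm V 45,100 > Firm W 13,300 > Firm D 12,200 > Firm U 5,700.
Firm C has the top bid and wins; the price is the second-highest bid, 50,700.
Firm C's payoff = 54,900 − 50,700 = 4,200. All other bidders lose, so their payoff is 0.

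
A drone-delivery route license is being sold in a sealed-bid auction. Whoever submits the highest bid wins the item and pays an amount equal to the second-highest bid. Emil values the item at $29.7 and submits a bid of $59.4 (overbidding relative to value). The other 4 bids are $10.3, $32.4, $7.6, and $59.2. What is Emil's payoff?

Highest competing bid: $59.2.
Emil's bid $59.4 is the highest overall, so Emil wins and pays the second-highest bid, $59.2.
Payoff = value − price = $29.7 − $59.2 = -$29.5.

Emil's payoff: -$29.5.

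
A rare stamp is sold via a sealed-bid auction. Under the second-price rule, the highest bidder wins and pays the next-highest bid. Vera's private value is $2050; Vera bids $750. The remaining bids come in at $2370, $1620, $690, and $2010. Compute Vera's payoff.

Highest competing bid: $2370.
Vera's bid $750 is not the highest, so Vera loses, pays nothing, and earns zero payoff.

Payoff = $0.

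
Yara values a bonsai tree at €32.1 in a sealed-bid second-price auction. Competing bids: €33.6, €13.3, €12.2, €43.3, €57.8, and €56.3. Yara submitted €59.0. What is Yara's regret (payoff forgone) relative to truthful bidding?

The highest competing bid is €57.8.
Bidding truthfully at €32.1: the top bid is €57.8 (a rival), so Yara loses. Payoff = €0.0.
Bidding €59.0: Yara has the top bid, wins, and pays the second-highest bid €57.8. Payoff = €32.1 − €57.8 = -€25.7.
Regret = truthful payoff − actual payoff = €0.0 − -€25.7 = €25.7.

€25.7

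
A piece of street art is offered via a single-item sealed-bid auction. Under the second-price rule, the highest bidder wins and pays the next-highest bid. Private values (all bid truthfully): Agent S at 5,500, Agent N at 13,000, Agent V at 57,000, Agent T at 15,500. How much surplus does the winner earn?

Surplus = 41,500.

Ranking the bids: Agent V 57,000, then Agent T 15,500, then Agent N 13,000, then Agent S 5,500.
Agent V wins with the top bid and pays the second-highest, 15,500.
Surplus = 57,000 − 15,500 = 41,500.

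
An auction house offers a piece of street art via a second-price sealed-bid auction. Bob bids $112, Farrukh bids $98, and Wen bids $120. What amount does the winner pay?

Price paid: $112.

Ranking the bids: Wen $120, then Bob $112, then Farrukh $98.
Wen has the highest bid, so Wen wins.
The second-highest bid is $112, so that is what Wen pays.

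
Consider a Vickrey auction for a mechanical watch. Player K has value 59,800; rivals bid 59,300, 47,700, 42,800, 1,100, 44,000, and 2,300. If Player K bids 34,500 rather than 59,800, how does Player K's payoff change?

The highest competing bid is 59,300.
Bidding truthfully at 59,800: Player K has the top bid, wins, and pays the second-highest bid 59,300. Payoff = 59,800 − 59,300 = 500.
Bidding 34,500: the top bid is 59,300 (a rival), so Player K loses. Payoff = 0.
Change = 0 − 500 = -500.
Deviating from a truthful bid can only lose payoff in a second-price auction — never gain.

-500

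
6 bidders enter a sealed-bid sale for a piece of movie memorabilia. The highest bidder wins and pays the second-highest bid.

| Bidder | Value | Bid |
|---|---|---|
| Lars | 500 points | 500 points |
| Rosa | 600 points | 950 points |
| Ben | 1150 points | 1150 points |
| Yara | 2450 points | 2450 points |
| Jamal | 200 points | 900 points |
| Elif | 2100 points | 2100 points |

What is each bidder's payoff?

Sorted high to low: Yara 2450 points > Elif 2100 points > Ben 1150 points > Rosa 950 points > Jamal 900 points > Lars 500 points.
Yara has the top bid and wins; the price is the second-highest bid, 2100 points.
Yara's payoff = 2450 points − 2100 points = 350 points. All other bidders lose, so their payoff is 0.

Lars 0 points, Rosa 0 points, Ben 0 points, Yara 350 points, Jamal 0 points, Elif 0 points.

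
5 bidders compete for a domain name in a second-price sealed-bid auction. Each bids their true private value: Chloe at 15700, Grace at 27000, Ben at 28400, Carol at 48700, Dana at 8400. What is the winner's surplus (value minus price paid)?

Ranking the bids: Carol 48700 > Ben 28400 > Grace 27000 > Chloe 15700 > Dana 8400.
Carol wins with the top bid and pays the second-highest, 28400.
Surplus = 48700 − 28400 = 20300.

Winner's surplus: 20300.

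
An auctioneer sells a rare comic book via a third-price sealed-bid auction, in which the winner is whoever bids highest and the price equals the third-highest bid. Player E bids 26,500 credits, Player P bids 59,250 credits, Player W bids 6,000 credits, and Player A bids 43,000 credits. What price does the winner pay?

Bids in descending order: Player P 59,250 credits > Player A 43,000 credits > Player E 26,500 credits > Player W 6,000 credits.
Player P is the highest bidder, so Player P wins.
Under the third-price rule, the price is the third-highest bid: 26,500 credits.

The winner pays 26,500 credits.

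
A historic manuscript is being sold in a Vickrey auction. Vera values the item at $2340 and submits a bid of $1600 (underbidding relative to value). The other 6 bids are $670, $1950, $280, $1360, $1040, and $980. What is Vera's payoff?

$0

Highest competing bid: $1950.
Vera's bid $1600 is not the highest, so Vera loses, pays nothing, and earns zero payoff.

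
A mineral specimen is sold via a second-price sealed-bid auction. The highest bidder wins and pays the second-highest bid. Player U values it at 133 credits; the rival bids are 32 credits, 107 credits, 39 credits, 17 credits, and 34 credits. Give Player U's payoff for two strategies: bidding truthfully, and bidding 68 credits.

(a) 26 credits  (b) 0 credits

The highest competing bid is 107 credits.
Bidding truthfully at 133 credits: Player U has the top bid, wins, and pays the second-highest bid 107 credits. Payoff = 133 credits − 107 credits = 26 credits.
Bidding 68 credits: the top bid is 107 credits (a rival), so Player U loses. Payoff = 0 credits.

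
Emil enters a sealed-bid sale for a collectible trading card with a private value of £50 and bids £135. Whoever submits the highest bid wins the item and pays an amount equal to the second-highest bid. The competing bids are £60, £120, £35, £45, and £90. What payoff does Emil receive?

Payoff = -£70.

Highest competing bid: £120.
Emil's bid £135 is the highest overall, so Emil wins and pays the second-highest bid, £120.
Payoff = value − price = £50 − £120 = -£70.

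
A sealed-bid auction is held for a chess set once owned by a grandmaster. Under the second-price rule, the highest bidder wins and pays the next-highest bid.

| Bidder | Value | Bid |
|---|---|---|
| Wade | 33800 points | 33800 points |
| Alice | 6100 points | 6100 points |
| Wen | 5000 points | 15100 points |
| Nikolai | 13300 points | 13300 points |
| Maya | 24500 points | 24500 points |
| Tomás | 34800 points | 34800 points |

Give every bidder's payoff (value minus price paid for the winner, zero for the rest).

Wade 0 points, Alice 0 points, Wen 0 points, Nikolai 0 points, Maya 0 points, Tomás 1000 points.

Bids in descending order: Tomás 34800 points; Wade 33800 points; Maya 24500 points; Wen 15100 points; Nikolai 13300 points; Alice 6100 points.
Tomás has the top bid and wins; the price is the second-highest bid, 33800 points.
Tomás's payoff = 34800 points − 33800 points = 1000 points. All other bidders lose, so their payoff is 0.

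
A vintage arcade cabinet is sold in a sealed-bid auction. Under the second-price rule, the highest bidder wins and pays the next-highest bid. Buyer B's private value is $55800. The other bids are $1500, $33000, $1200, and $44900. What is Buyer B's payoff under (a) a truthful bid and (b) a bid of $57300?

(a) $10900  (b) $10900

The highest competing bid is $44900.
Bidding truthfully at $55800: Buyer B has the top bid, wins, and pays the second-highest bid $44900. Payoff = $55800 − $44900 = $10900.
Bidding $57300: Buyer B has the top bid, wins, and pays the second-highest bid $44900. Payoff = $55800 − $44900 = $10900.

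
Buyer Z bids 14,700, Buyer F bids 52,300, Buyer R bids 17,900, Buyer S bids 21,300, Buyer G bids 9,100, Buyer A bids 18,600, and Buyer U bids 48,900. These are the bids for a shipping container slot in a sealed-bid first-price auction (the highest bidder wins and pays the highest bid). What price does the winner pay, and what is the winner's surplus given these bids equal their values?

Ranking the bids: Buyer F 52,300; Buyer U 48,900; Buyer S 21,300; Buyer A 18,600; Buyer R 17,900; Buyer Z 14,700; Buyer G 9,100.
Buyer F is the highest bidder, so Buyer F wins.
Under the first-price rule, the price is the highest bid: 52,300.
Surplus = 52,300 − 52,300 = 0.

The winner pays 52,300 for a surplus of 0.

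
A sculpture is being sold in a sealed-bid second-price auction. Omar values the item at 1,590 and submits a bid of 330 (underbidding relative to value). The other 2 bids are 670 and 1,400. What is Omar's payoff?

Payoff = 0.

Highest competing bid: 1,400.
Omar's bid 330 is not the highest, so Omar loses, pays nothing, and earns zero payoff.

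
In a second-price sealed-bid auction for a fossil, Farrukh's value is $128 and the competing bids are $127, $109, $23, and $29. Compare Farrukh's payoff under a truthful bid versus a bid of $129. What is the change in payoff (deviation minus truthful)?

The highest competing bid is $127.
Bidding truthfully at $128: Farrukh has the top bid, wins, and pays the second-highest bid $127. Payoff = $128 − $127 = $1.
Bidding $129: Farrukh has the top bid, wins, and pays the second-highest bid $127. Payoff = $128 − $127 = $1.
Change = $1 − $1 = $0.
The bid only affects whether you win, not the price — here both bids land on the same side of the top rival bid, so the deviation is payoff-neutral.

$0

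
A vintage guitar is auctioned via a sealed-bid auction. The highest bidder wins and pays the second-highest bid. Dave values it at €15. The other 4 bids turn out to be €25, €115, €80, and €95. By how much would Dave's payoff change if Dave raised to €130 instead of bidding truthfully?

The highest competing bid is €115.
Bidding truthfully at €15: the top bid is €115 (a rival), so Dave loses. Payoff = €0.
Bidding €130: Dave has the top bid, wins, and pays the second-highest bid €115. Payoff = €15 − €115 = -€100.
Change = -€100 − €0 = -€100.

Payoff change: -€100.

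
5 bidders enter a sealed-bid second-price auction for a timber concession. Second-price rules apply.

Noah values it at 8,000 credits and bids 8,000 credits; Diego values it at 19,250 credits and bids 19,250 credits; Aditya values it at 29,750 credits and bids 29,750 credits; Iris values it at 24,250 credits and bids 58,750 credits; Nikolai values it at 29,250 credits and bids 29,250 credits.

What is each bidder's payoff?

Sorted high to low: Iris 58,750 credits; Aditya 29,750 credits; Nikolai 29,250 credits; Diego 19,250 credits; Noah 8,000 credits.
Iris has the top bid and wins; the price is the second-highest bid, 29,750 credits.
Iris's payoff = 24,250 credits − 29,750 credits = -5,500 credits. All other bidders lose, so their payoff is 0.

Noah 0 credits, Diego 0 credits, Aditya 0 credits, Iris -5,500 credits, Nikolai 0 credits.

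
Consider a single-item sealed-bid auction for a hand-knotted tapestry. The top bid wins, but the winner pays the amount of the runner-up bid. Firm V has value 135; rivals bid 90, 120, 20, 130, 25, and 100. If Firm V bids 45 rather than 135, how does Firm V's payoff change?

Change in payoff: -5.

The highest competing bid is 130.
Bidding truthfully at 135: Firm V has the top bid, wins, and pays the second-highest bid 130. Payoff = 135 − 130 = 5.
Bidding 45: the top bid is 130 (a rival), so Firm V loses. Payoff = 0.
Change = 0 − 5 = -5.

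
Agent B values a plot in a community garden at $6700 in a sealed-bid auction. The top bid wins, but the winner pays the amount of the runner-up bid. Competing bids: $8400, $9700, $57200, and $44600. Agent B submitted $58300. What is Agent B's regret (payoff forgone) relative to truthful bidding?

Payoff forgone: $50500.

The highest competing bid is $57200.
Bidding truthfully at $6700: the top bid is $57200 (a rival), so Agent B loses. Payoff = $0.
Bidding $58300: Agent B has the top bid, wins, and pays the second-highest bid $57200. Payoff = $6700 − $57200 = -$50500.
Regret = truthful payoff − actual payoff = $0 − -$50500 = $50500.
Deviating from a truthful bid can only lose payoff in a second-price auction — never gain.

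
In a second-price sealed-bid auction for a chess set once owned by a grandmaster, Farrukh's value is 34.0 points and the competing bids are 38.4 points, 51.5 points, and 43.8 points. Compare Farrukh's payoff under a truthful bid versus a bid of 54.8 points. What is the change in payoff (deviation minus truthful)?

Change in payoff: -17.5 points.

The highest competing bid is 51.5 points.
Bidding truthfully at 34.0 points: the top bid is 51.5 points (a rival), so Farrukh loses. Payoff = 0.0 points.
Bidding 54.8 points: Farrukh has the top bid, wins, and pays the second-highest bid 51.5 points. Payoff = 34.0 points − 51.5 points = -17.5 points.
Change = -17.5 points − 0.0 points = -17.5 points.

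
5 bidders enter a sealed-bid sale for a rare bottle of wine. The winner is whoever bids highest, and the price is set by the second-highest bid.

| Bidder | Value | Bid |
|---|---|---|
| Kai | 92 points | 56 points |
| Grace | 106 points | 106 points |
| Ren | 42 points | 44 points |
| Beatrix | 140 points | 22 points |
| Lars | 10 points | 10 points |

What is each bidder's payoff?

Sorted high to low: Grace 106 points; Kai 56 points; Ren 44 points; Beatrix 22 points; Lars 10 points.
Grace has the top bid and wins; the price is the second-highest bid, 56 points.
Grace's payoff = 106 points − 56 points = 50 points. All other bidders lose, so their payoff is 0.

Payoffs: Kai 0 points, Grace 50 points, Ren 0 points, Beatrix 0 points, Lars 0 points.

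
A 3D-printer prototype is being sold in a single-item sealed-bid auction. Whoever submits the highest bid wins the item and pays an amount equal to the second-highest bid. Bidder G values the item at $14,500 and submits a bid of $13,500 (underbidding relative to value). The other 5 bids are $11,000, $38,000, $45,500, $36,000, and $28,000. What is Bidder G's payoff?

Highest competing bid: $45,500.
Bidder G's bid $13,500 is not the highest, so Bidder G loses, pays nothing, and earns zero payoff.

$0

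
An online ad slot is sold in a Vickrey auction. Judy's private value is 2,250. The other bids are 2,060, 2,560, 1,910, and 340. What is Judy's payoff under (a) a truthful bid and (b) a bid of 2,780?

(a) 0  (b) -310

The highest competing bid is 2,560.
Bidding truthfully at 2,250: the top bid is 2,560 (a rival), so Judy loses. Payoff = 0.
Bidding 2,780: Judy has the top bid, wins, and pays the second-highest bid 2,560. Payoff = 2,250 − 2,560 = -310.
Deviating from a truthful bid can only lose payoff in a second-price auction — never gain.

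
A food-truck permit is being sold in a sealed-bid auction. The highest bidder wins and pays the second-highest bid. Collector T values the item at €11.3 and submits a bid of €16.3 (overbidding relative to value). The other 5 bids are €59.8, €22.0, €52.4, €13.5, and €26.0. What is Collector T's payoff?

Collector T's payoff: €0.0.

Highest competing bid: €59.8.
Collector T's bid €16.3 is not the highest, so Collector T loses, pays nothing, and earns zero payoff.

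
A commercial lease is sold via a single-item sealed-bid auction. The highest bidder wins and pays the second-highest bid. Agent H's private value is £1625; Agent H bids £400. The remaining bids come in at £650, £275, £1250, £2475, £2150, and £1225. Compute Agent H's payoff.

£0

Highest competing bid: £2475.
Agent H's bid £400 is not the highest, so Agent H loses, pays nothing, and earns zero payoff.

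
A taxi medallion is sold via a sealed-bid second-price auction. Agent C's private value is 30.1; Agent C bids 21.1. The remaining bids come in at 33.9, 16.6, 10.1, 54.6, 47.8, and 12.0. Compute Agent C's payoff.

Agent C's payoff: 0.0.

Highest competing bid: 54.6.
Agent C's bid 21.1 is not the highest, so Agent C loses, pays nothing, and earns zero payoff.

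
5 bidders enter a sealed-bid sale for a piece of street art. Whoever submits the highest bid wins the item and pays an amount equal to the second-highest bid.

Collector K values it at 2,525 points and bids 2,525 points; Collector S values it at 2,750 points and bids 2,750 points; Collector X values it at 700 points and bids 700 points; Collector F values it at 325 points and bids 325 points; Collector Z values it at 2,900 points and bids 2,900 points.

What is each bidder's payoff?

Payoffs: Collector K 0 points, Collector S 0 points, Collector X 0 points, Collector F 0 points, Collector Z 150 points.

Bids in descending order: Collector Z 2,900 points > Collector S 2,750 points > Collector K 2,525 points > Collector X 700 points > Collector F 325 points.
Collector Z has the top bid and wins; the price is the second-highest bid, 2,750 points.
Collector Z's payoff = 2,900 points − 2,750 points = 150 points. All other bidders lose, so their payoff is 0.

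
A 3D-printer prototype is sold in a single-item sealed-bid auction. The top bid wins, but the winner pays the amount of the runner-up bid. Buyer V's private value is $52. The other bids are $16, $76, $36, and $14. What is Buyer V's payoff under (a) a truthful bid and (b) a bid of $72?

The highest competing bid is $76.
Bidding truthfully at $52: the top bid is $76 (a rival), so Buyer V loses. Payoff = $0.
Bidding $72: the top bid is $76 (a rival), so Buyer V loses. Payoff = $0.
The bid only affects whether you win, not the price — here both bids land on the same side of the top rival bid, so the deviation is payoff-neutral.

(a) $0  (b) $0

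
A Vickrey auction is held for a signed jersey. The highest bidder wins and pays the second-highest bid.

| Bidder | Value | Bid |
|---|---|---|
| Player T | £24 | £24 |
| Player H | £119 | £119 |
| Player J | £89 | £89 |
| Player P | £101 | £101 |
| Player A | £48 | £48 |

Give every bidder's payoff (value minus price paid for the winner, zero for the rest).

Payoffs: Player T £0, Player H £18, Player J £0, Player P £0, Player A £0.

Ordered from highest: Player H £119, then Player P £101, then Player J £89, then Player A £48, then Player T £24.
Player H has the top bid and wins; the price is the second-highest bid, £101.
Player H's payoff = £119 − £101 = £18. All other bidders lose, so their payoff is 0.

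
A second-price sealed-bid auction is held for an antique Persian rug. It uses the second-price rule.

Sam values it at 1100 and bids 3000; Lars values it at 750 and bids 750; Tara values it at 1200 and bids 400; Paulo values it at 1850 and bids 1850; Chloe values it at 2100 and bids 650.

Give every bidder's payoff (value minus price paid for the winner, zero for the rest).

Sorted high to low: Sam 3000; Paulo 1850; Lars 750; Chloe 650; Tara 400.
Sam has the top bid and wins; the price is the second-highest bid, 1850.
Sam's payoff = 1100 − 1850 = -750. All other bidders lose, so their payoff is 0.

Payoffs: Sam -750, Lars 0, Tara 0, Paulo 0, Chloe 0.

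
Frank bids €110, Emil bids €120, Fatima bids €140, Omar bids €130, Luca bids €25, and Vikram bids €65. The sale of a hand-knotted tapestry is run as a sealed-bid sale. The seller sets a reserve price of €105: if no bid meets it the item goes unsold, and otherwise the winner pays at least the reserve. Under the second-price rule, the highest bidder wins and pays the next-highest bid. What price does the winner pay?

The winner pays €130.

Ordered from highest: Fatima €140 > Omar €130 > Emil €120 > Frank €110 > Vikram €65 > Luca €25.
Fatima has the highest bid, so Fatima wins.
The second-highest bid is €130, which exceeds the reserve, so that sets the price.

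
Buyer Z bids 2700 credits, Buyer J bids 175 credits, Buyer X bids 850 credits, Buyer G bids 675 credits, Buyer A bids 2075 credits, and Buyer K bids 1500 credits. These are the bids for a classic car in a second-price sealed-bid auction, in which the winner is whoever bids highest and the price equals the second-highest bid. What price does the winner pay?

Ordered from highest: Buyer Z 2700 credits > Buyer A 2075 credits > Buyer K 1500 credits > Buyer X 850 credits > Buyer G 675 credits > Buyer J 175 credits.
Buyer Z is the highest bidder, so Buyer Z wins.
Under the second-price rule, the price is the second-highest bid: 2075 credits.

Price paid: 2075 credits.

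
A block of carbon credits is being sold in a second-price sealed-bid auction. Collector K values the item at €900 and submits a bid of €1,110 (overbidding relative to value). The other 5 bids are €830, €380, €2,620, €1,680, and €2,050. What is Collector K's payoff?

Payoff = €0.

Highest competing bid: €2,620.
Collector K's bid €1,110 is not the highest, so Collector K loses, pays nothing, and earns zero payoff.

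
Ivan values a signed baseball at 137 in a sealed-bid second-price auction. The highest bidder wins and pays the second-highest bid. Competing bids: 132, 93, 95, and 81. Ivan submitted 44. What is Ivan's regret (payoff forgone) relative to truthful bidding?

Payoff forgone: 5.

The highest competing bid is 132.
Bidding truthfully at 137: Ivan has the top bid, wins, and pays the second-highest bid 132. Payoff = 137 − 132 = 5.
Bidding 44: the top bid is 132 (a rival), so Ivan loses. Payoff = 0.
Regret = truthful payoff − actual payoff = 5 − 0 = 5.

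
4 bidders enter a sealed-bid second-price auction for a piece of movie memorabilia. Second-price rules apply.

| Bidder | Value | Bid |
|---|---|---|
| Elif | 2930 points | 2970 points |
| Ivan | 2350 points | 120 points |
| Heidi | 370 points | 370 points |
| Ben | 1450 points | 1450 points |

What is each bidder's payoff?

Bids in descending order: Elif 2970 points, then Ben 1450 points, then Heidi 370 points, then Ivan 120 points.
Elif has the top bid and wins; the price is the second-highest bid, 1450 points.
Elif's payoff = 2930 points − 1450 points = 1480 points. All other bidders lose, so their payoff is 0.

Elif 1480 points, Ivan 0 points, Heidi 0 points, Ben 0 points.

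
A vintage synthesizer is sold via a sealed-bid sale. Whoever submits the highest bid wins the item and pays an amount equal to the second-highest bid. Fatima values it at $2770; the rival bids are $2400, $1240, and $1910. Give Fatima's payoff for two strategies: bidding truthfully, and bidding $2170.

(a) $370  (b) $0

The highest competing bid is $2400.
Bidding truthfully at $2770: Fatima has the top bid, wins, and pays the second-highest bid $2400. Payoff = $2770 − $2400 = $370.
Bidding $2170: the top bid is $2400 (a rival), so Fatima loses. Payoff = $0.
Deviating from a truthful bid can only lose payoff in a second-price auction — never gain.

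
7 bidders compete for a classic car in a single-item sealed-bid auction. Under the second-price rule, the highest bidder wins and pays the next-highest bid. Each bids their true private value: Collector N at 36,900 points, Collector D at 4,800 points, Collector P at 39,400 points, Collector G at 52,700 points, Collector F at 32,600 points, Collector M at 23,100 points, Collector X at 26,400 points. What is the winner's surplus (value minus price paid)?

Winner's surplus: 13,300 points.

Sorted high to low: Collector G 52,700 points; Collector P 39,400 points; Collector N 36,900 points; Collector F 32,600 points; Collector X 26,400 points; Collector M 23,100 points; Collector D 4,800 points.
Collector G wins with the top bid and pays the second-highest, 39,400 points.
Surplus = 52,700 points − 39,400 points = 13,300 points.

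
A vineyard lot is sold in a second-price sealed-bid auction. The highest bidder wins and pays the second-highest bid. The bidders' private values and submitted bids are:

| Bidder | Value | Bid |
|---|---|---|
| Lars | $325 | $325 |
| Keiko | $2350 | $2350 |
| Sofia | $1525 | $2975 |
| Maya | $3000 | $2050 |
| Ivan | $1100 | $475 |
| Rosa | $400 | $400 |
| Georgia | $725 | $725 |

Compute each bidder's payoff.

Sorted high to low: Sofia $2975, then Keiko $2350, then Maya $2050, then Georgia $725, then Ivan $475, then Rosa $400, then Lars $325.
Sofia has the top bid and wins; the price is the second-highest bid, $2350.
Sofia's payoff = $1525 − $2350 = -$825. All other bidders lose, so their payoff is 0.

Lars $0, Keiko $0, Sofia -$825, Maya $0, Ivan $0, Rosa $0, Georgia $0.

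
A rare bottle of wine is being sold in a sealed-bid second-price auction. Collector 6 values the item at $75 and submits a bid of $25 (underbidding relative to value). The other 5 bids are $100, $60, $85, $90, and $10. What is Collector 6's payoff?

Payoff = $0.

Highest competing bid: $100.
Collector 6's bid $25 is not the highest, so Collector 6 loses, pays nothing, and earns zero payoff.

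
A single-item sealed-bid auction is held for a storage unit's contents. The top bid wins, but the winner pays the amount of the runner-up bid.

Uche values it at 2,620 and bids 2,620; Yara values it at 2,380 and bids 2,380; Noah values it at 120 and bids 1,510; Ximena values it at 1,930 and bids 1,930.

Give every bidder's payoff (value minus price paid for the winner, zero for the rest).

Payoffs: Uche 240, Yara 0, Noah 0, Ximena 0.

Bids in descending order: Uche 2,620; Yara 2,380; Ximena 1,930; Noah 1,510.
Uche has the top bid and wins; the price is the second-highest bid, 2,380.
Uche's payoff = 2,620 − 2,380 = 240. All other bidders lose, so their payoff is 0.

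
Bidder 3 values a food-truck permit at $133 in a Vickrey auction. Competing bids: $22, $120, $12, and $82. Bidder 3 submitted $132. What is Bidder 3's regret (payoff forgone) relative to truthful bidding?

The highest competing bid is $120.
Bidding truthfully at $133: Bidder 3 has the top bid, wins, and pays the second-highest bid $120. Payoff = $133 − $120 = $13.
Bidding $132: Bidder 3 has the top bid, wins, and pays the second-highest bid $120. Payoff = $133 − $120 = $13.
Regret = truthful payoff − actual payoff = $13 − $13 = $0.
The bid only affects whether you win, not the price — here both bids land on the same side of the top rival bid, so the deviation is payoff-neutral.

$0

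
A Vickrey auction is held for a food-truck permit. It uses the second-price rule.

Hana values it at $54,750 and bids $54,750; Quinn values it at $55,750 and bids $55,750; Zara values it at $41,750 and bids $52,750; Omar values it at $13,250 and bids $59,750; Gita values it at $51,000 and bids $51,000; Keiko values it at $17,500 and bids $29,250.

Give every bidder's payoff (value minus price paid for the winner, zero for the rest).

Hana $0, Quinn $0, Zara $0, Omar -$42,500, Gita $0, Keiko $0.

Sorted high to low: Omar $59,750 > Quinn $55,750 > Hana $54,750 > Zara $52,750 > Gita $51,000 > Keiko $29,250.
Omar has the top bid and wins; the price is the second-highest bid, $55,750.
Omar's payoff = $13,250 − $55,750 = -$42,500. All other bidders lose, so their payoff is 0.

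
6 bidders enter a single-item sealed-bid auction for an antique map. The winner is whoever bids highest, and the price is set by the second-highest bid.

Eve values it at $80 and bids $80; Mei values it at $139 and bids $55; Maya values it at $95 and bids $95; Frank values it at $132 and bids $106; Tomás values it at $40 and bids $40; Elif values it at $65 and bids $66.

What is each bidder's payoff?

Payoffs: Eve $0, Mei $0, Maya $0, Frank $37, Tomás $0, Elif $0.

Sorted high to low: Frank $106, then Maya $95, then Eve $80, then Elif $66, then Mei $55, then Tomás $40.
Frank has the top bid and wins; the price is the second-highest bid, $95.
Frank's payoff = $132 − $95 = $37. All other bidders lose, so their payoff is 0.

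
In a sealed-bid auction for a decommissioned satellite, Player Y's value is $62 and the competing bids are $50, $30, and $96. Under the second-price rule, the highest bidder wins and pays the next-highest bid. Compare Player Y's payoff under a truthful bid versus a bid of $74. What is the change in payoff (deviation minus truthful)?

Change in payoff: $0.

The highest competing bid is $96.
Bidding truthfully at $62: the top bid is $96 (a rival), so Player Y loses. Payoff = $0.
Bidding $74: the top bid is $96 (a rival), so Player Y loses. Payoff = $0.
Change = $0 − $0 = $0.
The bid only affects whether you win, not the price — here both bids land on the same side of the top rival bid, so the deviation is payoff-neutral.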